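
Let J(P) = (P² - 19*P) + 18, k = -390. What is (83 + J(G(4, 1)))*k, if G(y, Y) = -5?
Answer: -86190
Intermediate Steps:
J(P) = 18 + P² - 19*P
(83 + J(G(4, 1)))*k = (83 + (18 + (-5)² - 19*(-5)))*(-390) = (83 + (18 + 25 + 95))*(-390) = (83 + 138)*(-390) = 221*(-390) = -86190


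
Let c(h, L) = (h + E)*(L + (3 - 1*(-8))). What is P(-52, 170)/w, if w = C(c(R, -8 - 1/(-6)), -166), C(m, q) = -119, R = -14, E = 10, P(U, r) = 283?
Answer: -283/119 ≈ -2.3782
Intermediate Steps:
c(h, L) = (10 + h)*(11 + L) (c(h, L) = (h + 10)*(L + (3 - 1*(-8))) = (10 + h)*(L + (3 + 8)) = (10 + h)*(L + 11) = (10 + h)*(11 + L))
w = -119
P(-52, 170)/w = 283/(-119) = 283*(-1/119) = -283/119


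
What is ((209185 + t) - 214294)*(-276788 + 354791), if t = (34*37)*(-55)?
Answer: -5795544897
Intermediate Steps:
t = -69190 (t = 1258*(-55) = -69190)
((209185 + t) - 214294)*(-276788 + 354791) = ((209185 - 69190) - 214294)*(-276788 + 354791) = (139995 - 214294)*78003 = -74299*78003 = -5795544897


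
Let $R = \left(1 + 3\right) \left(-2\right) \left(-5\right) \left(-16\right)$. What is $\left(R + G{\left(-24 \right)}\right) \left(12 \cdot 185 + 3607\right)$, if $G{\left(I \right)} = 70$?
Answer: $-3321390$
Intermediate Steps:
$R = -640$ ($R = 4 \left(-2\right) \left(-5\right) \left(-16\right) = \left(-8\right) \left(-5\right) \left(-16\right) = 40 \left(-16\right) = -640$)
$\left(R + G{\left(-24 \right)}\right) \left(12 \cdot 185 + 3607\right) = \left(-640 + 70\right) \left(12 \cdot 185 + 3607\right) = - 570 \left(2220 + 3607\right) = \left(-570\right) 5827 = -3321390$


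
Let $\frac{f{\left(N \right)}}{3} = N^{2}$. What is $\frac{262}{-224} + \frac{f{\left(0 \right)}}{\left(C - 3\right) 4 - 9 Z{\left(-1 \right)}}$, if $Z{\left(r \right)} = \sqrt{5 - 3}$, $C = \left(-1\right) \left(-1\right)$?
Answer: $- \frac{131}{112} \approx -1.1696$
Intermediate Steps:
$C = 1$
$Z{\left(r \right)} = \sqrt{2}$
$f{\left(N \right)} = 3 N^{2}$
$\frac{262}{-224} + \frac{f{\left(0 \right)}}{\left(C - 3\right) 4 - 9 Z{\left(-1 \right)}} = \frac{262}{-224} + \frac{3 \cdot 0^{2}}{\left(1 - 3\right) 4 - 9 \sqrt{2}} = 262 \left(- \frac{1}{224}\right) + \frac{3 \cdot 0}{\left(-2\right) 4 - 9 \sqrt{2}} = - \frac{131}{112} + \frac{0}{-8 - 9 \sqrt{2}} = - \frac{131}{112} + 0 = - \frac{131}{112}$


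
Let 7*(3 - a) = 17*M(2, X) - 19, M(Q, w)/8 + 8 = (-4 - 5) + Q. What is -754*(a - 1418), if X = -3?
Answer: 5915884/7 ≈ 8.4513e+5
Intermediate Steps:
M(Q, w) = -136 + 8*Q (M(Q, w) = -64 + 8*((-4 - 5) + Q) = -64 + 8*(-9 + Q) = -64 + (-72 + 8*Q) = -136 + 8*Q)
a = 2080/7 (a = 3 - (17*(-136 + 8*2) - 19)/7 = 3 - (17*(-136 + 16) - 19)/7 = 3 - (17*(-120) - 19)/7 = 3 - (-2040 - 19)/7 = 3 - 1/7*(-2059) = 3 + 2059/7 = 2080/7 ≈ 297.14)
-754*(a - 1418) = -754*(2080/7 - 1418) = -754*(-7846/7) = 5915884/7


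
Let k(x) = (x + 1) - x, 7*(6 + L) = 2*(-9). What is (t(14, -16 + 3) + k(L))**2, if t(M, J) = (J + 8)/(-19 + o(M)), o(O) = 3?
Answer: 441/256 ≈ 1.7227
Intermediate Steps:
L = -60/7 (L = -6 + (2*(-9))/7 = -6 + (1/7)*(-18) = -6 - 18/7 = -60/7 ≈ -8.5714)
t(M, J) = -1/2 - J/16 (t(M, J) = (J + 8)/(-19 + 3) = (8 + J)/(-16) = (8 + J)*(-1/16) = -1/2 - J/16)
k(x) = 1 (k(x) = (1 + x) - x = 1)
(t(14, -16 + 3) + k(L))**2 = ((-1/2 - (-16 + 3)/16) + 1)**2 = ((-1/2 - 1/16*(-13)) + 1)**2 = ((-1/2 + 13/16) + 1)**2 = (5/16 + 1)**2 = (21/16)**2 = 441/256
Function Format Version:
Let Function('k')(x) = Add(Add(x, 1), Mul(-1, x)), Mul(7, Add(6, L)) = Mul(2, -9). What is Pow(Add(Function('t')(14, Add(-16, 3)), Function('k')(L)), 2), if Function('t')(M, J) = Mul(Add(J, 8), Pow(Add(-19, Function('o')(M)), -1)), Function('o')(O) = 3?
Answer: Rational(441, 256) ≈ 1.7227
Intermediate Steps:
L = Rational(-60, 7) (L = Add(-6, Mul(Rational(1, 7), Mul(2, -9))) = Add(-6, Mul(Rational(1, 7), -18)) = Add(-6, Rational(-18, 7)) = Rational(-60, 7) ≈ -8.5714)
Function('t')(M, J) = Add(Rational(-1, 2), Mul(Rational(-1, 16), J)) (Function('t')(M, J) = Mul(Add(J, 8), Pow(Add(-19, 3), -1)) = Mul(Add(8, J), Pow(-16, -1)) = Mul(Add(8, J), Rational(-1, 16)) = Add(Rational(-1, 2), Mul(Rational(-1, 16), J)))
Function('k')(x) = 1 (Function('k')(x) = Add(Add(1, x), Mul(-1, x)) = 1)
Pow(Add(Function('t')(14, Add(-16, 3)), Function('k')(L)), 2) = Pow(Add(Add(Rational(-1, 2), Mul(Rational(-1, 16), Add(-16, 3))), 1), 2) = Pow(Add(Add(Rational(-1, 2), Mul(Rational(-1, 16), -13)), 1), 2) = Pow(Add(Add(Rational(-1, 2), Rational(13, 16)), 1), 2) = Pow(Add(Rational(5, 16), 1), 2) = Pow(Rational(21, 16), 2) = Rational(441, 256)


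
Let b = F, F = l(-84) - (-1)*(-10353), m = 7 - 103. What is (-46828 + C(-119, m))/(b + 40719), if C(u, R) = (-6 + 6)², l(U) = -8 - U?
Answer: -23414/15221 ≈ -1.5383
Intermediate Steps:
m = -96
C(u, R) = 0 (C(u, R) = 0² = 0)
F = -10277 (F = (-8 - 1*(-84)) - (-1)*(-10353) = (-8 + 84) - 1*10353 = 76 - 10353 = -10277)
b = -10277
(-46828 + C(-119, m))/(b + 40719) = (-46828 + 0)/(-10277 + 40719) = -46828/30442 = -46828*1/30442 = -23414/15221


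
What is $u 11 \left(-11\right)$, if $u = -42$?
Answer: $5082$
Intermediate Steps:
$u 11 \left(-11\right) = \left(-42\right) 11 \left(-11\right) = \left(-462\right) \left(-11\right) = 5082$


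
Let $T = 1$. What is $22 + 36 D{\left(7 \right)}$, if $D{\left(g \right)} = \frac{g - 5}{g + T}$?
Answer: $31$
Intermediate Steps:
$D{\left(g \right)} = \frac{-5 + g}{1 + g}$ ($D{\left(g \right)} = \frac{g - 5}{g + 1} = \frac{-5 + g}{1 + g}$)
$22 + 36 D{\left(7 \right)} = 22 + 36 \frac{-5 + 7}{1 + 7} = 22 + 36 \cdot \frac{1}{8} \cdot 2 = 22 + 36 \cdot \frac{1}{4} = 22 + 9 = 31$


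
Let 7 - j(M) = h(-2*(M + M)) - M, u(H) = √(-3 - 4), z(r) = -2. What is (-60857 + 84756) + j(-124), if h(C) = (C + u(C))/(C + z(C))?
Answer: 5873906/247 - I*√7/494 ≈ 23781.0 - 0.0053558*I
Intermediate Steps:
u(H) = I*√7 (u(H) = √(-7) = I*√7)
h(C) = (C + I*√7)/(-2 + C) (h(C) = (C + I*√7)/(C - 2) = (C + I*√7)/(-2 + C))
j(M) = 7 + M - (-4*M + I*√7)/(-2 - 4*M) (j(M) = 7 - ((-2*(M + M) + I*√7)/(-2 - 2*(M + M)) - M) = 7 - ((-4*M + I*√7)/(-2 - 4*M) - M) = 7 - (-M + (-4*M + I*√7)/(-2 - 4*M)) = 7 + (M - (-4*M + I*√7)/(-2 - 4*M)) = 7 + M - (-4*M + I*√7)/(-2 - 4*M))
(-60857 + 84756) + j(-124) = (-60857 + 84756) + (14 + 4*(-124)² + 26*(-124) + I*√7)/(2*(1 + 2*(-124))) = 23899 + (14 + 4*15376 - 3224 + I*√7)/(2*(1 - 248)) = 23899 + (½)*(14 + 61504 - 3224 + I*√7)/(-247) = 23899 + (½)*(-1/247)*(58294 + I*√7) = 23899 + (-29147/247 - I*√7/494) = 5873906/247 - I*√7/494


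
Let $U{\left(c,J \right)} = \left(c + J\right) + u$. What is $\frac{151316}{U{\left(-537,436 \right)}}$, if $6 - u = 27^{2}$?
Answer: $- \frac{37829}{206} \approx -183.64$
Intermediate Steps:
$u = -723$ ($u = 6 - 27^{2} = 6 - 729 = -723$)
$U{\left(c,J \right)} = -723 + J + c$ ($U{\left(c,J \right)} = \left(c + J\right) - 723 = \left(J + c\right) - 723 = -723 + J + c$)
$\frac{151316}{U{\left(-537,436 \right)}} = \frac{151316}{-723 + 436 - 537} = \frac{151316}{-824} = 151316 \left(- \frac{1}{824}\right) = - \frac{37829}{206}$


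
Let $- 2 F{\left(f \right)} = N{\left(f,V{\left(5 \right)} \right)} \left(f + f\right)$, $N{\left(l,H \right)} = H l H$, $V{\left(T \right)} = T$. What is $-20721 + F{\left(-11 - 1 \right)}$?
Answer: $-24321$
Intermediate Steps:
$N{\left(l,H \right)} = l H^{2}$
$F{\left(f \right)} = - 25 f^{2}$ ($F{\left(f \right)} = - \frac{f 5^{2} \left(f + f\right)}{2} = - \frac{f 25 \cdot 2 f}{2} = - \frac{25 f 2 f}{2} = - \frac{50 f^{2}}{2} = - 25 f^{2}$)
$-20721 + F{\left(-11 - 1 \right)} = -20721 - 25 \left(-11 - 1\right)^{2} = -20721 - 25 \left(-12\right)^{2} = -20721 - 3600 = -24321$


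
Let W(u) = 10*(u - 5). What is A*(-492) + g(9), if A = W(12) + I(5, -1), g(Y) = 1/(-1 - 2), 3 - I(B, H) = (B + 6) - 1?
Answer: -92989/3 ≈ -30996.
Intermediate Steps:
I(B, H) = -2 - B (I(B, H) = 3 - ((B + 6) - 1) = 3 - ((6 + B) - 1) = 3 - (5 + B) = 3 + (-5 - B) = -2 - B)
W(u) = -50 + 10*u (W(u) = 10*(-5 + u) = -50 + 10*u)
g(Y) = -⅓ (g(Y) = 1/(-3) = -⅓)
A = 63 (A = (-50 + 10*12) + (-2 - 1*5) = (-50 + 120) + (-2 - 5) = 70 - 7 = 63)
A*(-492) + g(9) = 63*(-492) - ⅓ = -30996 - ⅓ = -92989/3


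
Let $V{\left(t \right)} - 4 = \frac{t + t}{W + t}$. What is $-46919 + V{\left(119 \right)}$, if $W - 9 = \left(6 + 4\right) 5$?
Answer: $- \frac{4175316}{89} \approx -46914.0$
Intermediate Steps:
$W = 59$ ($W = 9 + \left(6 + 4\right) 5 = 9 + 10 \cdot 5 = 9 + 50 = 59$)
$V{\left(t \right)} = 4 + \frac{2 t}{59 + t}$ ($V{\left(t \right)} = 4 + \frac{t + t}{59 + t} = 4 + \frac{2 t}{59 + t}$)
$-46919 + V{\left(119 \right)} = -46919 + \frac{2 \left(118 + 3 \cdot 119\right)}{59 + 119} = -46919 + \frac{2 \left(118 + 357\right)}{178} = -46919 + 2 \cdot \frac{1}{178} \cdot 475 = -46919 + \frac{475}{89} = - \frac{4175316}{89}$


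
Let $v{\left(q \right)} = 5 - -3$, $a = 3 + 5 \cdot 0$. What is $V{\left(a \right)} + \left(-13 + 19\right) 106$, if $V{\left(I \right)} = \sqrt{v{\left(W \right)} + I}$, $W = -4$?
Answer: $636 + \sqrt{11} \approx 639.32$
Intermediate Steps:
$a = 3$ ($a = 3 + 0 = 3$)
$v{\left(q \right)} = 8$ ($v{\left(q \right)} = 5 + 3 = 8$)
$V{\left(I \right)} = \sqrt{8 + I}$
$V{\left(a \right)} + \left(-13 + 19\right) 106 = \sqrt{8 + 3} + \left(-13 + 19\right) 106 = \sqrt{11} + 6 \cdot 106 = \sqrt{11} + 636 = 636 + \sqrt{11}$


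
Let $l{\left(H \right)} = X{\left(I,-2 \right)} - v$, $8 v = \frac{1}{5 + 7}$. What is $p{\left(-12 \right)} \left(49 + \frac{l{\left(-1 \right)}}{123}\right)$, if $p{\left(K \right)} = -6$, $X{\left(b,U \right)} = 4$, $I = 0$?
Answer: $- \frac{578975}{1968} \approx -294.19$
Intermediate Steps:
$v = \frac{1}{96}$ ($v = \frac{1}{8 \left(5 + 7\right)} = \frac{1}{8 \cdot 12} = \frac{1}{8} \cdot \frac{1}{12} = \frac{1}{96} \approx 0.010417$)
$l{\left(H \right)} = \frac{383}{96}$ ($l{\left(H \right)} = 4 - \frac{1}{96} = \frac{383}{96}$)
$p{\left(-12 \right)} \left(49 + \frac{l{\left(-1 \right)}}{123}\right) = - 6 \left(49 + \frac{383}{96 \cdot 123}\right) = - 6 \left(49 + \frac{383}{96} \cdot \frac{1}{123}\right) = - 6 \left(49 + \frac{383}{11808}\right) = \left(-6\right) \frac{578975}{11808} = - \frac{578975}{1968}$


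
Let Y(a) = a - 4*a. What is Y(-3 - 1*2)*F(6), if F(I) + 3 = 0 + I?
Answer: 45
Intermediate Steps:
Y(a) = -3*a
F(I) = -3 + I (F(I) = -3 + (0 + I) = -3 + I)
Y(-3 - 1*2)*F(6) = (-3*(-3 - 1*2))*(-3 + 6) = -3*(-3 - 2)*3 = -3*(-5)*3 = 15*3 = 45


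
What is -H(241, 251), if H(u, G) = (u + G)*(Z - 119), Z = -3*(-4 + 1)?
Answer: 54120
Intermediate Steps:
Z = 9 (Z = -3*(-3) = 9)
H(u, G) = -110*G - 110*u (H(u, G) = (u + G)*(9 - 119) = (G + u)*(-110) = -110*G - 110*u)
-H(241, 251) = -(-110*251 - 110*241) = -(-27610 - 26510) = -1*(-54120) = 54120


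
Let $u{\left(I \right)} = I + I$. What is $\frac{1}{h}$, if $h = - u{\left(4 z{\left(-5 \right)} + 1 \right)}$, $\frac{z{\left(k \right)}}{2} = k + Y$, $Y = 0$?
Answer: $\frac{1}{78} \approx 0.012821$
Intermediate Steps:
$z{\left(k \right)} = 2 k$ ($z{\left(k \right)} = 2 \left(k + 0\right) = 2 k$)
$u{\left(I \right)} = 2 I$
$h = 78$ ($h = - 2 \left(4 \cdot 2 \left(-5\right) + 1\right) = - 2 \left(4 \left(-10\right) + 1\right) = - 2 \left(-40 + 1\right) = - 2 \left(-39\right) = \left(-1\right) \left(-78\right) = 78$)
$\frac{1}{h} = \frac{1}{78}$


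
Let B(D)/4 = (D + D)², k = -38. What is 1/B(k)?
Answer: 1/23104 ≈ 4.3283e-5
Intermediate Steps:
B(D) = 16*D² (B(D) = 4*(D + D)² = 4*(2*D)² = 4*(4*D²) = 16*D²)
1/B(k) = 1/(16*(-38)²) = 1/(16*1444) = 1/23104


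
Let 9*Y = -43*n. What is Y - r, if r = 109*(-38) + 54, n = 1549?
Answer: -29815/9 ≈ -3312.8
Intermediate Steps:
Y = -66607/9 (Y = (-43*1549)/9 = (1/9)*(-66607) = -66607/9 ≈ -7400.8)
r = -4088 (r = -4142 + 54 = -4088)
Y - r = -66607/9 - 1*(-4088) = -66607/9 + 4088 = -29815/9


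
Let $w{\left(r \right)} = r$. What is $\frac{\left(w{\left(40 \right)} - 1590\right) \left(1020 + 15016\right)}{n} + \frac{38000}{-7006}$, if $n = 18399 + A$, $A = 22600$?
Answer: $- \frac{87848848400}{143619497} \approx -611.68$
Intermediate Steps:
$n = 40999$ ($n = 18399 + 22600 = 40999$)
$\frac{\left(w{\left(40 \right)} - 1590\right) \left(1020 + 15016\right)}{n} + \frac{38000}{-7006} = \frac{\left(40 - 1590\right) \left(1020 + 15016\right)}{40999} + \frac{38000}{-7006} = \left(-1550\right) 16036 \cdot \frac{1}{40999} + 38000 \left(- \frac{1}{7006}\right) = \left(-24855800\right) \frac{1}{40999} - \frac{19000}{3503} = - \frac{24855800}{40999} - \frac{19000}{3503} = - \frac{87848848400}{143619497}$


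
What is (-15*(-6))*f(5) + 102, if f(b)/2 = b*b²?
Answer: 22602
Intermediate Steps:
f(b) = 2*b³ (f(b) = 2*(b*b²) = 2*b³)
(-15*(-6))*f(5) + 102 = (-15*(-6))*(2*5³) + 102 = 90*(2*125) + 102 = 90*250 + 102 = 22500 + 102 = 22602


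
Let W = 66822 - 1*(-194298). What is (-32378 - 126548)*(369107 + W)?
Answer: -100159456202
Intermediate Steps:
W = 261120 (W = 66822 + 194298 = 261120)
(-32378 - 126548)*(369107 + W) = (-32378 - 126548)*(369107 + 261120) = -158926*630227 = -100159456202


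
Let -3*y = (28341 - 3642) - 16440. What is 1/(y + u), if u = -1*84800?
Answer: -1/87553 ≈ -1.1422e-5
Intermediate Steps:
y = -2753 (y = -((28341 - 3642) - 16440)/3 = -(24699 - 16440)/3 = -1/3*8259 = -2753)
u = -84800
1/(y + u) = 1/(-2753 - 84800) = 1/(-87553) = -1/87553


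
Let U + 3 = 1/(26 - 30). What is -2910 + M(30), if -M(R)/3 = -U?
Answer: -11679/4 ≈ -2919.8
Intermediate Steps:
U = -13/4 (U = -3 + 1/(26 - 30) = -3 + 1/(-4) = -3 - 1/4 = -13/4 ≈ -3.2500)
M(R) = -39/4 (M(R) = -(-3)*(-13)/4 = -3*13/4 = -39/4)
-2910 + M(30) = -2910 - 39/4 = -11679/4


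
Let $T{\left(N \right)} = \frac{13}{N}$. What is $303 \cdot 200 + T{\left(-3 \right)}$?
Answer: $\frac{181787}{3} \approx 60596.0$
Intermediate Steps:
$303 \cdot 200 + T{\left(-3 \right)} = 303 \cdot 200 + \frac{13}{-3} = 60600 + 13 \left(- \frac{1}{3}\right) = 60600 - \frac{13}{3} = \frac{181787}{3}$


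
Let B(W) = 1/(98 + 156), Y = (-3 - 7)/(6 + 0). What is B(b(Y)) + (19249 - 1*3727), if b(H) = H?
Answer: 3942589/254 ≈ 15522.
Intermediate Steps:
Y = -5/3 (Y = -10/6 = -10*⅙ = -5/3 ≈ -1.6667)
B(W) = 1/254
B(b(Y)) + (19249 - 1*3727) = 1/254 + (19249 - 1*3727) = 1/254 + (19249 - 3727) = 1/254 + 15522 = 3942589/254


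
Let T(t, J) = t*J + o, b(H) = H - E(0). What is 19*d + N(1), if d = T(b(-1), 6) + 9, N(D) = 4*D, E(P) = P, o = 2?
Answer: 99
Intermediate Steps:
b(H) = H (b(H) = H - 1*0 = H + 0 = H)
T(t, J) = 2 + J*t (T(t, J) = t*J + 2 = J*t + 2 = 2 + J*t)
d = 5 (d = (2 + 6*(-1)) + 9 = (2 - 6) + 9 = -4 + 9 = 5)
19*d + N(1) = 19*5 + 4*1 = 95 + 4 = 99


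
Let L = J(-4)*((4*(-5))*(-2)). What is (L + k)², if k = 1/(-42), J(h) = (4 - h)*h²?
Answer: 46241771521/1764 ≈ 2.6214e+7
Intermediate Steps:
J(h) = h²*(4 - h)
k = -1/42 ≈ -0.023810
L = 5120 (L = ((-4)²*(4 - 1*(-4)))*((4*(-5))*(-2)) = (16*(4 + 4))*(-20*(-2)) = (16*8)*40 = 128*40 = 5120)
(L + k)² = (5120 - 1/42)² = (215039/42)² = 46241771521/1764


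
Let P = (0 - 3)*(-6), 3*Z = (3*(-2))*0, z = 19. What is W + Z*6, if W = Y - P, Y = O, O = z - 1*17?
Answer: -16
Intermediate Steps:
Z = 0 (Z = ((3*(-2))*0)/3 = (-6*0)/3 = (⅓)*0 = 0)
O = 2 (O = 19 - 1*17 = 19 - 17 = 2)
P = 18 (P = -3*(-6) = 18)
Y = 2
W = -16 (W = 2 - 1*18 = 2 - 18 = -16)
W + Z*6 = -16 + 0*6 = -16 + 0 = -16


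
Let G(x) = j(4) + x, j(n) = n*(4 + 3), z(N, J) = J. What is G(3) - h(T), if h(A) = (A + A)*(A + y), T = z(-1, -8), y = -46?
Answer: -833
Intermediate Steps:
T = -8
j(n) = 7*n (j(n) = n*7 = 7*n)
h(A) = 2*A*(-46 + A) (h(A) = (A + A)*(A - 46) = (2*A)*(-46 + A) = 2*A*(-46 + A))
G(x) = 28 + x (G(x) = 7*4 + x = 28 + x)
G(3) - h(T) = (28 + 3) - 2*(-8)*(-46 - 8) = 31 - 2*(-8)*(-54) = 31 - 1*864 = 31 - 864 = -833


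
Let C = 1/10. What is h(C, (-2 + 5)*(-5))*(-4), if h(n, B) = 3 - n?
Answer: -58/5 ≈ -11.600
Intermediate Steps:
C = ⅒ ≈ 0.10000
h(C, (-2 + 5)*(-5))*(-4) = (3 - 1*⅒)*(-4) = (3 - ⅒)*(-4) = (29/10)*(-4) = -58/5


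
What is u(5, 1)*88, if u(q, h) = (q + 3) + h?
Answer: 792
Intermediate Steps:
u(q, h) = 3 + h + q (u(q, h) = (3 + q) + h = 3 + h + q)
u(5, 1)*88 = (3 + 1 + 5)*88 = 9*88 = 792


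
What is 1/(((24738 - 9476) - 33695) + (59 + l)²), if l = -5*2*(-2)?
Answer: -1/12192 ≈ -8.2021e-5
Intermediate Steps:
l = 20 (l = -10*(-2) = 20)
1/(((24738 - 9476) - 33695) + (59 + l)²) = 1/(((24738 - 9476) - 33695) + (59 + 20)²) = 1/((15262 - 33695) + 79²) = 1/(-18433 + 6241) = 1/(-12192) = -1/12192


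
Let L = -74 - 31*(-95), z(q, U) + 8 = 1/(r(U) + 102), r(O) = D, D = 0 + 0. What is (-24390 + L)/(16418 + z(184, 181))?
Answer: -2194938/1673821 ≈ -1.3113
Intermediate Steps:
D = 0
r(O) = 0
z(q, U) = -815/102 (z(q, U) = -8 + 1/(0 + 102) = -8 + 1/102 = -815/102)
L = 2871 (L = -74 + 2945 = 2871)
(-24390 + L)/(16418 + z(184, 181)) = (-24390 + 2871)/(16418 - 815/102) = -21519/1673821/102 = -21519*102/1673821 = -2194938/1673821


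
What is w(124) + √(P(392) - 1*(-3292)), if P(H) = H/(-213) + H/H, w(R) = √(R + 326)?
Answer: 15*√2 + √149316621/213 ≈ 78.582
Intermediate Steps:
w(R) = √(326 + R)
P(H) = 1 - H/213 (P(H) = H*(-1/213) + 1 = -H/213 + 1 = 1 - H/213)
w(124) + √(P(392) - 1*(-3292)) = √(326 + 124) + √((1 - 1/213*392) - 1*(-3292)) = √450 + √((1 - 392/213) + 3292) = 15*√2 + √(-179/213 + 3292) = 15*√2 + √(701017/213) = 15*√2 + √149316621/213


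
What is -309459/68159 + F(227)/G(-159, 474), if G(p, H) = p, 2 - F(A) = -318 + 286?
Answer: -51521387/10837281 ≈ -4.7541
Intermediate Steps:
F(A) = 34 (F(A) = 2 - (-318 + 286) = 2 - 1*(-32) = 2 + 32 = 34)
-309459/68159 + F(227)/G(-159, 474) = -309459/68159 + 34/(-159) = -309459*1/68159 + 34*(-1/159) = -309459/68159 - 34/159 = -51521387/10837281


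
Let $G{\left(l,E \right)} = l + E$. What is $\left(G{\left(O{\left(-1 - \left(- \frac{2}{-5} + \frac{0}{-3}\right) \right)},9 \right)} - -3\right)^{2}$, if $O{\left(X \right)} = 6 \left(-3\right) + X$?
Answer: $\frac{1369}{25} \approx 54.76$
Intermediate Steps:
$O{\left(X \right)} = -18 + X$
$G{\left(l,E \right)} = E + l$
$\left(G{\left(O{\left(-1 - \left(- \frac{2}{-5} + \frac{0}{-3}\right) \right)},9 \right)} - -3\right)^{2} = \left(\left(9 - \frac{97}{5}\right) - -3\right)^{2} = \left(\left(9 - \frac{97}{5}\right) + \left(-55 + 58\right)\right)^{2} = \left(\left(9 - \frac{97}{5}\right) + 3\right)^{2} = \left(- \frac{52}{5} + 3\right)^{2} = \left(- \frac{37}{5}\right)^{2} = \frac{1369}{25}$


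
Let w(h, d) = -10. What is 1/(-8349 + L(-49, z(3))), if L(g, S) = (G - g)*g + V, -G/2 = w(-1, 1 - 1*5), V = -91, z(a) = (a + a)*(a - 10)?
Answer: -1/11821 ≈ -8.4595e-5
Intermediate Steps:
z(a) = 2*a*(-10 + a) (z(a) = (2*a)*(-10 + a) = 2*a*(-10 + a))
G = 20 (G = -2*(-10) = 20)
L(g, S) = -91 + g*(20 - g) (L(g, S) = (20 - g)*g - 91 = g*(20 - g) - 91 = -91 + g*(20 - g))
1/(-8349 + L(-49, z(3))) = 1/(-8349 + (-91 - 1*(-49)**2 + 20*(-49))) = 1/(-8349 + (-91 - 1*2401 - 980)) = 1/(-8349 + (-91 - 2401 - 980)) = 1/(-8349 - 3472) = 1/(-11821) = -1/11821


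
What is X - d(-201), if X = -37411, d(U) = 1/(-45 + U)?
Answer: -9203105/246 ≈ -37411.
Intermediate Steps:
X - d(-201) = -37411 - 1/(-45 - 201) = -37411 - 1/(-246) = -37411 - 1*(-1/246) = -37411 + 1/246 = -9203105/246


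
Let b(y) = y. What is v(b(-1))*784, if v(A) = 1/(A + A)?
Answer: -392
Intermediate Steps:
v(A) = 1/(2*A)
v(b(-1))*784 = ((½)/(-1))*784 = ((½)*(-1))*784 = -½*784 = -392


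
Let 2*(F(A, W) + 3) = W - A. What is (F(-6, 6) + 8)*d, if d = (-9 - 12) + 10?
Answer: -121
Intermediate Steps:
F(A, W) = -3 + W/2 - A/2 (F(A, W) = -3 + (W - A)/2 = -3 + (W/2 - A/2) = -3 + W/2 - A/2)
d = -11 (d = -21 + 10 = -11)
(F(-6, 6) + 8)*d = ((-3 + (1/2)*6 - 1/2*(-6)) + 8)*(-11) = ((-3 + 3 + 3) + 8)*(-11) = (3 + 8)*(-11) = 11*(-11) = -121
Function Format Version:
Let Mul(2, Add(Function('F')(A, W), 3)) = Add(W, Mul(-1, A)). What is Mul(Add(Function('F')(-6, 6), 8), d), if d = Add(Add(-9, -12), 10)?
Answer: -121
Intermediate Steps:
Function('F')(A, W) = Add(-3, Mul(Rational(1, 2), W), Mul(Rational(-1, 2), A)) (Function('F')(A, W) = Add(-3, Mul(Rational(1, 2), Add(W, Mul(-1, A)))) = Add(-3, Add(Mul(Rational(1, 2), W), Mul(Rational(-1, 2), A))) = Add(-3, Mul(Rational(1, 2), W), Mul(Rational(-1, 2), A)))
d = -11 (d = Add(-21, 10) = -11)
Mul(Add(Function('F')(-6, 6), 8), d) = Mul(Add(Add(-3, Mul(Rational(1, 2), 6), Mul(Rational(-1, 2), -6)), 8), -11) = Mul(Add(Add(-3, 3, 3), 8), -11) = Mul(Add(3, 8), -11) = Mul(11, -11) = -121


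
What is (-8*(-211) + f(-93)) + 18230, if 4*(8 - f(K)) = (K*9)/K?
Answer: 79695/4 ≈ 19924.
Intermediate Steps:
f(K) = 23/4 (f(K) = 8 - K*9/(4*K) = 8 - 9*K/(4*K) = 8 - 1/4*9 = 8 - 9/4 = 23/4)
(-8*(-211) + f(-93)) + 18230 = (-8*(-211) + 23/4) + 18230 = (1688 + 23/4) + 18230 = 6775/4 + 18230 = 79695/4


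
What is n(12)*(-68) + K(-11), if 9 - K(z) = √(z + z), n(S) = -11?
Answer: 757 - I*√22 ≈ 757.0 - 4.6904*I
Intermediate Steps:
K(z) = 9 - √2*√z (K(z) = 9 - √(z + z) = 9 - √(2*z) = 9 - √2*√z)
n(12)*(-68) + K(-11) = -11*(-68) + (9 - √2*√(-11)) = 748 + (9 - √2*I*√11) = 748 + (9 - I*√22) = 757 - I*√22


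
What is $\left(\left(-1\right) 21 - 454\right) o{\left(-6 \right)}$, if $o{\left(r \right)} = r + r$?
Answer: $5700$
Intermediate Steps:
$o{\left(r \right)} = 2 r$
$\left(\left(-1\right) 21 - 454\right) o{\left(-6 \right)} = \left(\left(-1\right) 21 - 454\right) 2 \left(-6\right) = \left(-21 - 454\right) \left(-12\right) = \left(-475\right) \left(-12\right) = 5700$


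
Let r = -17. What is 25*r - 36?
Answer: -461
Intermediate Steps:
25*r - 36 = 25*(-17) - 36 = -425 - 36 = -461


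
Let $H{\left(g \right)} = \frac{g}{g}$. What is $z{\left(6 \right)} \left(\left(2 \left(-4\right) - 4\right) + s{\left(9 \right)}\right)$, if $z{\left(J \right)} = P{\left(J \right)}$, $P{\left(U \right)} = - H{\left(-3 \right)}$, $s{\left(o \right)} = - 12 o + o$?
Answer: $111$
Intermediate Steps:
$H{\left(g \right)} = 1$
$s{\left(o \right)} = - 11 o$
$P{\left(U \right)} = -1$ ($P{\left(U \right)} = \left(-1\right) 1 = -1$)
$z{\left(J \right)} = -1$
$z{\left(6 \right)} \left(\left(2 \left(-4\right) - 4\right) + s{\left(9 \right)}\right) = - (\left(2 \left(-4\right) - 4\right) - 99) = - (\left(-8 - 4\right) - 99) = - (-12 - 99) = \left(-1\right) \left(-111\right) = 111$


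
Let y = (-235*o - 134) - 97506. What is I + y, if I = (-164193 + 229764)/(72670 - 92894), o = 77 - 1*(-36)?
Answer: -2511785251/20224 ≈ -1.2420e+5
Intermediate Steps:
o = 113 (o = 77 + 36 = 113)
I = -65571/20224 (I = 65571/(-20224) = 65571*(-1/20224) = -65571/20224 ≈ -3.2422)
y = -124195 (y = (-235*113 - 134) - 97506 = (-26555 - 134) - 97506 = -26689 - 97506 = -124195)
I + y = -65571/20224 - 124195 = -2511785251/20224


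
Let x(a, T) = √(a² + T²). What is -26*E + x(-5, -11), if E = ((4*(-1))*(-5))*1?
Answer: -520 + √146 ≈ -507.92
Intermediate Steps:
E = 20 (E = -4*(-5)*1 = 20*1 = 20)
x(a, T) = √(T² + a²)
-26*E + x(-5, -11) = -26*20 + √((-11)² + (-5)²) = -520 + √(121 + 25) = -520 + √146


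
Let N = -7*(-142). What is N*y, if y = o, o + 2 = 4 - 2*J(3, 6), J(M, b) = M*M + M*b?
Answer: -51688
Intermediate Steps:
J(M, b) = M**2 + M*b
N = 994
o = -52 (o = -2 + (4 - 6*(3 + 6)) = -2 + (4 - 6*9) = -2 + (4 - 2*27) = -2 + (4 - 54) = -2 - 50 = -52)
y = -52
N*y = 994*(-52) = -51688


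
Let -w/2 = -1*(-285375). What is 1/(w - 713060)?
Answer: -1/1283810 ≈ -7.7893e-7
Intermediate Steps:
w = -570750 (w = -(-2)*(-285375) = -2*285375 = -570750)
1/(w - 713060) = 1/(-570750 - 713060) = 1/(-1283810) = -1/1283810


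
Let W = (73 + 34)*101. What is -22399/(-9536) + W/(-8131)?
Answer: 79070717/77537216 ≈ 1.0198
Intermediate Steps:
W = 10807 (W = 107*101 = 10807)
-22399/(-9536) + W/(-8131) = -22399/(-9536) + 10807/(-8131) = -22399*(-1/9536) + 10807*(-1/8131) = 22399/9536 - 10807/8131 = 79070717/77537216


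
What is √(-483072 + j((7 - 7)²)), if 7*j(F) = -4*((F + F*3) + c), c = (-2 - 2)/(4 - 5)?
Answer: 4*I*√1479415/7 ≈ 695.04*I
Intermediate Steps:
c = 4 (c = -4/(-1) = -4*(-1) = 4)
j(F) = -16/7 - 16*F/7 (j(F) = (-4*((F + F*3) + 4))/7 = (-4*((F + 3*F) + 4))/7 = (-4*(4*F + 4))/7 = (-4*(4 + 4*F))/7 = (-16 - 16*F)/7 = -16/7 - 16*F/7)
√(-483072 + j((7 - 7)²)) = √(-483072 + (-16/7 - 16*(7 - 7)²/7)) = √(-483072 + (-16/7 - 16/7*0²)) = √(-483072 + (-16/7 - 16/7*0)) = √(-483072 + (-16/7 + 0)) = √(-483072 - 16/7) = √(-3381520/7) = 4*I*√1479415/7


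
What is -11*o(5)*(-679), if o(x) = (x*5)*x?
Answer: 933625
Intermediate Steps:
o(x) = 5*x**2 (o(x) = (5*x)*x = 5*x**2)
-11*o(5)*(-679) = -55*5**2*(-679) = -55*25*(-679) = -11*125*(-679) = -1375*(-679) = 933625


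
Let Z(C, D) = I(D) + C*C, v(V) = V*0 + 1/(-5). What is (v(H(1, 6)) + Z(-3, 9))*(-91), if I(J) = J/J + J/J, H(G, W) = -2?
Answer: -4914/5 ≈ -982.80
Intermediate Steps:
I(J) = 2 (I(J) = 1 + 1 = 2)
v(V) = -⅕ (v(V) = 0 - ⅕ = -⅕)
Z(C, D) = 2 + C² (Z(C, D) = 2 + C*C = 2 + C²)
(v(H(1, 6)) + Z(-3, 9))*(-91) = (-⅕ + (2 + (-3)²))*(-91) = (-⅕ + (2 + 9))*(-91) = (-⅕ + 11)*(-91) = (54/5)*(-91) = -4914/5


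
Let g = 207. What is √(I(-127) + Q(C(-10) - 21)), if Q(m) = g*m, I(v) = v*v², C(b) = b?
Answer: 20*I*√5137 ≈ 1433.5*I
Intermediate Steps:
I(v) = v³
Q(m) = 207*m
√(I(-127) + Q(C(-10) - 21)) = √((-127)³ + 207*(-10 - 21)) = √(-2048383 + 207*(-31)) = √(-2048383 - 6417) = √(-2054800) = 20*I*√5137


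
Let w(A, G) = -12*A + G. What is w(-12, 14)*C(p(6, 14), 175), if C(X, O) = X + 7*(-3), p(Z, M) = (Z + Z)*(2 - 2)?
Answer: -3318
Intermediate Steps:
w(A, G) = G - 12*A
p(Z, M) = 0 (p(Z, M) = (2*Z)*0 = 0)
C(X, O) = -21 + X (C(X, O) = X - 21 = -21 + X)
w(-12, 14)*C(p(6, 14), 175) = (14 - 12*(-12))*(-21 + 0) = (14 + 144)*(-21) = 158*(-21) = -3318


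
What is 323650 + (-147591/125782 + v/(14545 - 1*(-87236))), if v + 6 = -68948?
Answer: 4143414077066701/12802217742 ≈ 3.2365e+5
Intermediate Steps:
v = -68954 (v = -6 - 68948 = -68954)
323650 + (-147591/125782 + v/(14545 - 1*(-87236))) = 323650 + (-147591/125782 - 68954/(14545 - 1*(-87236))) = 323650 + (-147591*1/125782 - 68954/(14545 + 87236)) = 323650 + (-147591/125782 - 68954/101781) = 323650 - 23695131599/12802217742 = 4143414077066701/12802217742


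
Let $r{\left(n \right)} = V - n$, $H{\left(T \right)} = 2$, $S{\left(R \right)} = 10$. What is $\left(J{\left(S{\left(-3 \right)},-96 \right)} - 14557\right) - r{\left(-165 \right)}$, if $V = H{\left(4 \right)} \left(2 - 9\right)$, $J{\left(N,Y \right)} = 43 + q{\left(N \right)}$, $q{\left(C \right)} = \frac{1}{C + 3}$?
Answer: $- \frac{190644}{13} \approx -14665.0$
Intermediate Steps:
$q{\left(C \right)} = \frac{1}{3 + C}$
$J{\left(N,Y \right)} = 43 + \frac{1}{3 + N}$
$V = -14$ ($V = 2 \left(2 - 9\right) = 2 \left(-7\right) = -14$)
$r{\left(n \right)} = -14 - n$
$\left(J{\left(S{\left(-3 \right)},-96 \right)} - 14557\right) - r{\left(-165 \right)} = \left(\frac{130 + 43 \cdot 10}{3 + 10} - 14557\right) - \left(-14 - -165\right) = \left(\frac{130 + 430}{13} - 14557\right) - \left(-14 + 165\right) = \left(\frac{1}{13} \cdot 560 - 14557\right) - 151 = \left(\frac{560}{13} - 14557\right) - 151 = - \frac{188681}{13} - 151 = - \frac{190644}{13}$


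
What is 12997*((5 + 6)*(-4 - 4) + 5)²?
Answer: 89536333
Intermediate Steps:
12997*((5 + 6)*(-4 - 4) + 5)² = 12997*(11*(-8) + 5)² = 12997*(-88 + 5)² = 12997*(-83)² = 12997*6889 = 89536333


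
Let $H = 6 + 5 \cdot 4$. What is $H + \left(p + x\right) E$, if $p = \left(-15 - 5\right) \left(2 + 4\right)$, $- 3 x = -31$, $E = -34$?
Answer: $\frac{11264}{3} \approx 3754.7$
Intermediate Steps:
$x = \frac{31}{3}$ ($x = \left(- \frac{1}{3}\right) \left(-31\right) = \frac{31}{3} \approx 10.333$)
$p = -120$ ($p = \left(-20\right) 6 = -120$)
$H = 26$ ($H = 6 + 20 = 26$)
$H + \left(p + x\right) E = 26 + \left(-120 + \frac{31}{3}\right) \left(-34\right) = 26 - - \frac{11186}{3} = 26 + \frac{11186}{3} = \frac{11264}{3}$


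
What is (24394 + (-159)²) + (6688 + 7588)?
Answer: 63951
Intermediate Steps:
(24394 + (-159)²) + (6688 + 7588) = (24394 + 25281) + 14276 = 49675 + 14276 = 63951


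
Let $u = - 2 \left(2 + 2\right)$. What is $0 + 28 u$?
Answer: $-224$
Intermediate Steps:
$u = -8$ ($u = \left(-2\right) 4 = -8$)
$0 + 28 u = 0 + 28 \left(-8\right) = 0 - 224 = -224$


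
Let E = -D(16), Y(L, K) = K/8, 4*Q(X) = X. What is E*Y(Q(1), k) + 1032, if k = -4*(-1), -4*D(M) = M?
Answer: 1034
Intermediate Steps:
D(M) = -M/4
k = 4
Q(X) = X/4
Y(L, K) = K/8 (Y(L, K) = K*(1/8) = K/8)
E = 4 (E = -(-1)*16/4 = -1*(-4) = 4)
E*Y(Q(1), k) + 1032 = 4*((1/8)*4) + 1032 = 4*(1/2) + 1032 = 2 + 1032 = 1034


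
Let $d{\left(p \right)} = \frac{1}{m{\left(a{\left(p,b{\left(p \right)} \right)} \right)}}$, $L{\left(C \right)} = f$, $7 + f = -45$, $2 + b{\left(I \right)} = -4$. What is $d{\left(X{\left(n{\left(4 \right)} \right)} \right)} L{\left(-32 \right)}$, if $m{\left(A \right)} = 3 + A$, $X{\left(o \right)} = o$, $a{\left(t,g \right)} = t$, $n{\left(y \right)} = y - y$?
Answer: $- \frac{52}{3} \approx -17.333$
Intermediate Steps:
$n{\left(y \right)} = 0$
$b{\left(I \right)} = -6$ ($b{\left(I \right)} = -2 - 4 = -6$)
$f = -52$ ($f = -7 - 45 = -52$)
$L{\left(C \right)} = -52$
$d{\left(p \right)} = \frac{1}{3 + p}$
$d{\left(X{\left(n{\left(4 \right)} \right)} \right)} L{\left(-32 \right)} = \frac{1}{3 + 0} \left(-52\right) = \frac{1}{3} \left(-52\right) = - \frac{52}{3}$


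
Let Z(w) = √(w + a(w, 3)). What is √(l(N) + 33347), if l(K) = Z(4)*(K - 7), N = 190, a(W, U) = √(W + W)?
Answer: √(33347 + 183*√2*√(2 + √2)) ≈ 183.92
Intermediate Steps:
a(W, U) = √2*√W (a(W, U) = √(2*W) = √2*√W)
Z(w) = √(w + √2*√w)
l(K) = √(4 + 2*√2)*(-7 + K) (l(K) = √(4 + √2*√4)*(K - 7) = √(4 + √2*2)*(-7 + K) = √(4 + 2*√2)*(-7 + K))
√(l(N) + 33347) = √(√(4 + 2*√2)*(-7 + 190) + 33347) = √(√(4 + 2*√2)*183 + 33347) = √(183*√(4 + 2*√2) + 33347) = √(33347 + 183*√(4 + 2*√2))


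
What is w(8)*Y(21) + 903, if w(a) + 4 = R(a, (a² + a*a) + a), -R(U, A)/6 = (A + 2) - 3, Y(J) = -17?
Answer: 14741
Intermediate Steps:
R(U, A) = 6 - 6*A (R(U, A) = -6*((A + 2) - 3) = -6*((2 + A) - 3) = -6*(-1 + A) = 6 - 6*A)
w(a) = 2 - 12*a² - 6*a (w(a) = -4 + (6 - 6*((a² + a*a) + a)) = -4 + (6 - 6*((a² + a²) + a)) = -4 + (6 - 6*(2*a² + a)) = -4 + (6 - 6*(a + 2*a²)) = -4 + (6 + (-12*a² - 6*a)) = -4 + (6 - 12*a² - 6*a) = 2 - 12*a² - 6*a)
w(8)*Y(21) + 903 = (2 - 12*8² - 6*8)*(-17) + 903 = (2 - 12*64 - 48)*(-17) + 903 = (2 - 768 - 48)*(-17) + 903 = -814*(-17) + 903 = 13838 + 903 = 14741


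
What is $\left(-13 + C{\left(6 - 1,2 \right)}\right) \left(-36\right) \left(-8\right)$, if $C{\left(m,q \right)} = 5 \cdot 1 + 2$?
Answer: $-1728$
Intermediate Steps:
$C{\left(m,q \right)} = 7$ ($C{\left(m,q \right)} = 5 + 2 = 7$)
$\left(-13 + C{\left(6 - 1,2 \right)}\right) \left(-36\right) \left(-8\right) = \left(-13 + 7\right) \left(-36\right) \left(-8\right) = \left(-6\right) \left(-36\right) \left(-8\right) = 216 \left(-8\right) = -1728$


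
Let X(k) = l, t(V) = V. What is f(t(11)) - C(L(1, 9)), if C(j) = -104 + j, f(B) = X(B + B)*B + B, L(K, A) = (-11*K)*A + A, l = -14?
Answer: 51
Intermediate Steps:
X(k) = -14
L(K, A) = A - 11*A*K (L(K, A) = -11*A*K + A = A - 11*A*K)
f(B) = -13*B (f(B) = -14*B + B = -13*B)
f(t(11)) - C(L(1, 9)) = -13*11 - (-104 + 9*(1 - 11*1)) = -143 - (-104 + 9*(1 - 11)) = -143 - (-104 + 9*(-10)) = -143 - (-104 - 90) = -143 - 1*(-194) = -143 + 194 = 51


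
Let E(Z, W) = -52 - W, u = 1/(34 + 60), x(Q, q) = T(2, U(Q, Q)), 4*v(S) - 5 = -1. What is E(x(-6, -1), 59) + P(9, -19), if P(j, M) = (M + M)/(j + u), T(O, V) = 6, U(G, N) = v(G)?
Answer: -97589/847 ≈ -115.22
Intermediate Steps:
v(S) = 1 (v(S) = 5/4 + (1/4)*(-1) = 5/4 - 1/4 = 1)
U(G, N) = 1
x(Q, q) = 6
u = 1/94 ≈ 0.010638
P(j, M) = 2*M/(1/94 + j) (P(j, M) = (M + M)/(j + 1/94) = (2*M)/(1/94 + j) = 2*M/(1/94 + j))
E(x(-6, -1), 59) + P(9, -19) = (-52 - 1*59) + 188*(-19)/(1 + 94*9) = (-52 - 59) + 188*(-19)/(1 + 846) = -111 + 188*(-19)/847 = -111 + 188*(-19)*(1/847) = -111 - 3572/847 = -97589/847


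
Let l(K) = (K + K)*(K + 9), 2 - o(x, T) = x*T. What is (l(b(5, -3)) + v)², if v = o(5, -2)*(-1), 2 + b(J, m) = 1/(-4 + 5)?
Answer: 784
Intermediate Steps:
o(x, T) = 2 - T*x (o(x, T) = 2 - x*T = 2 - T*x)
b(J, m) = -1 (b(J, m) = -2 + 1/(-4 + 5) = -2 + 1/1 = -2 + 1 = -1)
v = -12 (v = (2 - 1*(-2)*5)*(-1) = (2 + 10)*(-1) = 12*(-1) = -12)
l(K) = 2*K*(9 + K) (l(K) = (2*K)*(9 + K) = 2*K*(9 + K))
(l(b(5, -3)) + v)² = (2*(-1)*(9 - 1) - 12)² = (2*(-1)*8 - 12)² = (-16 - 12)² = (-28)² = 784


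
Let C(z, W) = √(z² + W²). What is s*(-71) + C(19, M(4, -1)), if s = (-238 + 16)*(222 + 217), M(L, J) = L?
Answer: 6919518 + √377 ≈ 6.9195e+6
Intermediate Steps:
s = -97458 (s = -222*439 = -97458)
C(z, W) = √(W² + z²)
s*(-71) + C(19, M(4, -1)) = -97458*(-71) + √(4² + 19²) = 6919518 + √(16 + 361) = 6919518 + √377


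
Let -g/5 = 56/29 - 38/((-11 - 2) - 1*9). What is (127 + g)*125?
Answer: 4334750/319 ≈ 13589.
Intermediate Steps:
g = -5835/319 (g = -5*(56/29 - 38/((-11 - 2) - 1*9)) = -5*(56*(1/29) - 38/(-13 - 9)) = -5*(56/29 - 38/(-22)) = -5*(56/29 - 38*(-1/22)) = -5*(56/29 + 19/11) = -5*1167/319 = -5835/319 ≈ -18.292)
(127 + g)*125 = (127 - 5835/319)*125 = (34678/319)*125 = 4334750/319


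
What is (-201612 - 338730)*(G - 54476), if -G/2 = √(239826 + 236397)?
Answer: 29435670792 + 1080684*√476223 ≈ 3.0181e+10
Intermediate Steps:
G = -2*√476223 (G = -2*√(239826 + 236397) = -2*√476223 ≈ -1380.2)
(-201612 - 338730)*(G - 54476) = (-201612 - 338730)*(-2*√476223 - 54476) = -540342*(-54476 - 2*√476223) = 29435670792 + 1080684*√476223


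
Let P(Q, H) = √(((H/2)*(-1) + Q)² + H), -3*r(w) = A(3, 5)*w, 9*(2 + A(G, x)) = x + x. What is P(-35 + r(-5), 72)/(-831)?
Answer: -√3882337/22437 ≈ -0.087818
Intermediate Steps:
A(G, x) = -2 + 2*x/9 (A(G, x) = -2 + (x + x)/9 = -2 + (2*x)/9 = -2 + 2*x/9)
r(w) = 8*w/27 (r(w) = -(-2 + (2/9)*5)*w/3 = -(-2 + 10/9)*w/3 = -(-8)*w/27 = 8*w/27)
P(Q, H) = √(H + (Q - H/2)²) (P(Q, H) = √(((H*(½))*(-1) + Q)² + H) = √(((H/2)*(-1) + Q)² + H) = √((-H/2 + Q)² + H) = √((Q - H/2)² + H) = √(H + (Q - H/2)²))
P(-35 + r(-5), 72)/(-831) = (√((72 - 2*(-35 + (8/27)*(-5)))² + 4*72)/2)/(-831) = (√((72 - 2*(-35 - 40/27))² + 288)/2)*(-1/831) = (√((72 - 2*(-985/27))² + 288)/2)*(-1/831) = (√((72 + 1970/27)² + 288)/2)*(-1/831) = (√((3914/27)² + 288)/2)*(-1/831) = (√(15319396/729 + 288)/2)*(-1/831) = (√(15529348/729)/2)*(-1/831) = ((2*√3882337/27)/2)*(-1/831) = (√3882337/27)*(-1/831) = -√3882337/22437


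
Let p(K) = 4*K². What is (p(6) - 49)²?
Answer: 9025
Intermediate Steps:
(p(6) - 49)² = (4*6² - 49)² = (4*36 - 49)² = (144 - 49)² = 95² = 9025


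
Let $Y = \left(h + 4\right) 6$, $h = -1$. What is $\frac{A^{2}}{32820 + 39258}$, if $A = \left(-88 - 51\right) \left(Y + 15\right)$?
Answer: $\frac{7013523}{24026} \approx 291.91$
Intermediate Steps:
$Y = 18$ ($Y = \left(-1 + 4\right) 6 = 3 \cdot 6 = 18$)
$A = -4587$ ($A = \left(-88 - 51\right) \left(18 + 15\right) = \left(-139\right) 33 = -4587$)
$\frac{A^{2}}{32820 + 39258} = \frac{\left(-4587\right)^{2}}{32820 + 39258} = \frac{21040569}{72078} = 21040569 \cdot \frac{1}{72078} = \frac{7013523}{24026}$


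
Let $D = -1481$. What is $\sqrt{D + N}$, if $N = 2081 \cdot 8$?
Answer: $\sqrt{15167} \approx 123.15$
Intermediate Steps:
$N = 16648$
$\sqrt{D + N} = \sqrt{-1481 + 16648} = \sqrt{15167}$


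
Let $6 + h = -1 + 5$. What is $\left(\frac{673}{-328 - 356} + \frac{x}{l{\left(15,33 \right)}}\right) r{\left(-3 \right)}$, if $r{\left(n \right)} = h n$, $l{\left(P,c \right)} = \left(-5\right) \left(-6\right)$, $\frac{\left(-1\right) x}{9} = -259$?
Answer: $\frac{262369}{570} \approx 460.3$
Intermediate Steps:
$h = -2$ ($h = -6 + \left(-1 + 5\right) = -6 + 4 = -2$)
$x = 2331$ ($x = \left(-9\right) \left(-259\right) = 2331$)
$l{\left(P,c \right)} = 30$
$r{\left(n \right)} = - 2 n$
$\left(\frac{673}{-328 - 356} + \frac{x}{l{\left(15,33 \right)}}\right) r{\left(-3 \right)} = \left(\frac{673}{-328 - 356} + \frac{2331}{30}\right) \left(\left(-2\right) \left(-3\right)\right) = \left(\frac{673}{-684} + 2331 \cdot \frac{1}{30}\right) 6 = \left(673 \left(- \frac{1}{684}\right) + \frac{777}{10}\right) 6 = \left(- \frac{673}{684} + \frac{777}{10}\right) 6 = \frac{262369}{3420} \cdot 6 = \frac{262369}{570}$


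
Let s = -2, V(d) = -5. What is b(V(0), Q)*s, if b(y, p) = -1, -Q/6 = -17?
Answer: 2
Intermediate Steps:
Q = 102 (Q = -6*(-17) = 102)
b(V(0), Q)*s = -1*(-2) = 2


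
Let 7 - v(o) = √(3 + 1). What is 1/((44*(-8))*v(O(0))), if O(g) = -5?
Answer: -1/1760 ≈ -0.00056818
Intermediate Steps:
v(o) = 5 (v(o) = 7 - √(3 + 1) = 7 - √4 = 7 - 1*2 = 7 - 2 = 5)
1/((44*(-8))*v(O(0))) = 1/((44*(-8))*5) = 1/(-352*5) = 1/(-1760) = -1/1760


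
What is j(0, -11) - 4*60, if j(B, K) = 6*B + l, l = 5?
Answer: -235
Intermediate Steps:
j(B, K) = 5 + 6*B (j(B, K) = 6*B + 5 = 5 + 6*B)
j(0, -11) - 4*60 = (5 + 6*0) - 4*60 = (5 + 0) - 240 = 5 - 240 = -235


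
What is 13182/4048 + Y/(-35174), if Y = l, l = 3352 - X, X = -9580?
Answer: 102828733/35596088 ≈ 2.8888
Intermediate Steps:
l = 12932 (l = 3352 - 1*(-9580) = 3352 + 9580 = 12932)
Y = 12932
13182/4048 + Y/(-35174) = 13182/4048 + 12932/(-35174) = 13182*(1/4048) + 12932*(-1/35174) = 6591/2024 - 6466/17587 = 102828733/35596088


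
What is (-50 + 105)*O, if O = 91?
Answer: 5005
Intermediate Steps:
(-50 + 105)*O = (-50 + 105)*91 = 55*91 = 5005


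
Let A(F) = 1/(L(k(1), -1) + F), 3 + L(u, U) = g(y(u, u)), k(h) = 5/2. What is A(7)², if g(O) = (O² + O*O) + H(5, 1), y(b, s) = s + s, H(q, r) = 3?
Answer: 1/3249 ≈ 0.00030779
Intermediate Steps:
y(b, s) = 2*s
k(h) = 5/2 (k(h) = 5*(½) = 5/2)
g(O) = 3 + 2*O² (g(O) = (O² + O*O) + 3 = (O² + O²) + 3 = 2*O² + 3 = 3 + 2*O²)
L(u, U) = 8*u² (L(u, U) = -3 + (3 + 2*(2*u)²) = -3 + (3 + 2*(4*u²)) = -3 + (3 + 8*u²) = 8*u²)
A(F) = 1/(50 + F) (A(F) = 1/(8*(5/2)² + F) = 1/(8*(25/4) + F) = 1/(50 + F))
A(7)² = (1/(50 + 7))² = (1/57)² = 1/3249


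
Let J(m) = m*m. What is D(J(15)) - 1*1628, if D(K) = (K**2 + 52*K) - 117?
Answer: 60580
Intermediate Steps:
J(m) = m**2
D(K) = -117 + K**2 + 52*K
D(J(15)) - 1*1628 = (-117 + (15**2)**2 + 52*15**2) - 1*1628 = (-117 + 225**2 + 52*225) - 1628 = (-117 + 50625 + 11700) - 1628 = 62208 - 1628 = 60580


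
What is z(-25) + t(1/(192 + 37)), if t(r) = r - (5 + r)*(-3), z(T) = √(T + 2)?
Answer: 3439/229 + I*√23 ≈ 15.017 + 4.7958*I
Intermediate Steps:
z(T) = √(2 + T)
t(r) = 15 + 4*r (t(r) = r - (-15 - 3*r) = r + (15 + 3*r) = 15 + 4*r)
z(-25) + t(1/(192 + 37)) = √(2 - 25) + (15 + 4/(192 + 37)) = √(-23) + (15 + 4/229) = I*√23 + (15 + 4*(1/229)) = I*√23 + (15 + 4/229) = I*√23 + 3439/229 = 3439/229 + I*√23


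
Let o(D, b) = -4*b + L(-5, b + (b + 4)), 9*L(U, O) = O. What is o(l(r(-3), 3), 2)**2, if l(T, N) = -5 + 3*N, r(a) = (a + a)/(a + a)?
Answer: 4096/81 ≈ 50.568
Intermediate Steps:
r(a) = 1 (r(a) = (2*a)/((2*a)) = (2*a)*(1/(2*a)) = 1)
L(U, O) = O/9
o(D, b) = 4/9 - 34*b/9 (o(D, b) = -4*b + (b + (b + 4))/9 = -4*b + (b + (4 + b))/9 = -4*b + (4 + 2*b)/9 = -4*b + (4/9 + 2*b/9) = 4/9 - 34*b/9)
o(l(r(-3), 3), 2)**2 = (4/9 - 34/9*2)**2 = (4/9 - 68/9)**2 = (-64/9)**2 = 4096/81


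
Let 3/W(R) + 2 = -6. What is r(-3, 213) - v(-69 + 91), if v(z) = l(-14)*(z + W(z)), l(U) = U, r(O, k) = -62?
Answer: 963/4 ≈ 240.75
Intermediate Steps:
W(R) = -3/8 (W(R) = 3/(-2 - 6) = 3/(-8) = 3*(-1/8) = -3/8)
v(z) = 21/4 - 14*z (v(z) = -14*(z - 3/8) = -14*(-3/8 + z) = 21/4 - 14*z)
r(-3, 213) - v(-69 + 91) = -62 - (21/4 - 14*(-69 + 91)) = -62 - (21/4 - 14*22) = -62 - (21/4 - 308) = -62 - 1*(-1211/4) = -62 + 1211/4 = 963/4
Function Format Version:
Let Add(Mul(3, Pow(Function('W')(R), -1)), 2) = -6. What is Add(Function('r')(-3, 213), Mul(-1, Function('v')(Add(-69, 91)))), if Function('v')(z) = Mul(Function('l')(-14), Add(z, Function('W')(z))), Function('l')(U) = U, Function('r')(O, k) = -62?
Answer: Rational(963, 4) ≈ 240.75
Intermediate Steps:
Function('W')(R) = Rational(-3, 8) (Function('W')(R) = Mul(3, Pow(Add(-2, -6), -1)) = Mul(3, Pow(-8, -1)) = Mul(3, Rational(-1, 8)) = Rational(-3, 8))
Function('v')(z) = Add(Rational(21, 4), Mul(-14, z)) (Function('v')(z) = Mul(-14, Add(z, Rational(-3, 8))) = Mul(-14, Add(Rational(-3, 8), z)) = Add(Rational(21, 4), Mul(-14, z)))
Add(Function('r')(-3, 213), Mul(-1, Function('v')(Add(-69, 91)))) = Add(-62, Mul(-1, Add(Rational(21, 4), Mul(-14, Add(-69, 91))))) = Add(-62, Mul(-1, Add(Rational(21, 4), Mul(-14, 22)))) = Add(-62, Mul(-1, Add(Rational(21, 4), -308))) = Add(-62, Mul(-1, Rational(-1211, 4))) = Add(-62, Rational(1211, 4)) = Rational(963, 4)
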